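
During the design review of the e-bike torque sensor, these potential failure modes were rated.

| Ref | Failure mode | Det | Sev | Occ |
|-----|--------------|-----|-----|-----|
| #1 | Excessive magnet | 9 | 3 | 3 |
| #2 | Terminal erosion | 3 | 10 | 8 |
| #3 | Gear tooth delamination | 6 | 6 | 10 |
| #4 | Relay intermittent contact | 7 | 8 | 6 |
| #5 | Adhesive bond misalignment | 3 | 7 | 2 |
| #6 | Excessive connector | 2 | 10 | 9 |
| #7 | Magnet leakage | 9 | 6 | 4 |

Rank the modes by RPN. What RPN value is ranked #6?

RPN = Severity × Occurrence × Detection:
  #1: 3 × 3 × 9 = 81
  #2: 10 × 8 × 3 = 240
  #3: 6 × 10 × 6 = 360
  #4: 8 × 6 × 7 = 336
  #5: 7 × 2 × 3 = 42
  #6: 10 × 9 × 2 = 180
  #7: 6 × 4 × 9 = 216
Sorted descending: 360, 336, 240, 216, 180, 81, 42.
The sixth-highest RPN is 81 (#1).

81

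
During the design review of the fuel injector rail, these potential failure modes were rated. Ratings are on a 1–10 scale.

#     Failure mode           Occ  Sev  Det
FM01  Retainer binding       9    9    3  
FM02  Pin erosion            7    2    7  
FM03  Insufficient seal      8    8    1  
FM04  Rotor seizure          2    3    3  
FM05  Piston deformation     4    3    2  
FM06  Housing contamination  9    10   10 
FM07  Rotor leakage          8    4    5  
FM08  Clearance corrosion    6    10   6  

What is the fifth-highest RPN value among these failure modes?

RPN = Severity × Occurrence × Detection:
  FM01: 9 × 9 × 3 = 243
  FM02: 2 × 7 × 7 = 98
  FM03: 8 × 8 × 1 = 64
  FM04: 3 × 2 × 3 = 18
  FM05: 3 × 4 × 2 = 24
  FM06: 10 × 9 × 10 = 900
  FM07: 4 × 8 × 5 = 160
  FM08: 10 × 6 × 6 = 360
Sorted descending: 900, 360, 243, 160, 98, 64, 24, 18.
The fifth-highest RPN is 98 (FM02).

98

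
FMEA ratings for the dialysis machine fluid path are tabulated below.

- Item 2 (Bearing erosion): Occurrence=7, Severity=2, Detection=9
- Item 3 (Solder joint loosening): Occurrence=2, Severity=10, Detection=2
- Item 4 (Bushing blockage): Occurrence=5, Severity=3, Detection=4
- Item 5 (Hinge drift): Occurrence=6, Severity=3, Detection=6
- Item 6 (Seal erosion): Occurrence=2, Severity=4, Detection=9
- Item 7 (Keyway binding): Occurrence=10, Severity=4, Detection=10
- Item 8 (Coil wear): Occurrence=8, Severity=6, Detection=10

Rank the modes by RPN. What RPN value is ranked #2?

RPN = Severity × Occurrence × Detection:
  Item 2: 2 × 7 × 9 = 126
  Item 3: 10 × 2 × 2 = 40
  Item 4: 3 × 5 × 4 = 60
  Item 5: 3 × 6 × 6 = 108
  Item 6: 4 × 2 × 9 = 72
  Item 7: 4 × 10 × 10 = 400
  Item 8: 6 × 8 × 10 = 480
Sorted descending: 480, 400, 126, 108, 72, 60, 40.
The second-highest RPN is 400 (Item 7).

400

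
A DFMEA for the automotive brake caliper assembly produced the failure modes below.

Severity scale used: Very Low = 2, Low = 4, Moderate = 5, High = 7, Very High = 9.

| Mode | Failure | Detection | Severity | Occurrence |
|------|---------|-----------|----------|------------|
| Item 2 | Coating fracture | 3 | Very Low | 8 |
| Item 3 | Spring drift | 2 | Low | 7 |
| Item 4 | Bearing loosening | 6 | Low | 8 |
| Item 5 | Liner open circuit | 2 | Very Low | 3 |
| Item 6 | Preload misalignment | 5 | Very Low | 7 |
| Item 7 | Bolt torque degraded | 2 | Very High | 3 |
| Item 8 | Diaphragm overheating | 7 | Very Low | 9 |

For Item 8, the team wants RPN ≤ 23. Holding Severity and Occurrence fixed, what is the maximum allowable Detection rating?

Item 8: S=2, O=9, D=7 → current RPN = 126.
Fixed product = 18. Need 18 × D ≤ 23, so D ≤ 23/18 = 1.28.
Maximum integer Detection rating = 1 (gives RPN 18; D=2 would give 36 > 23).

1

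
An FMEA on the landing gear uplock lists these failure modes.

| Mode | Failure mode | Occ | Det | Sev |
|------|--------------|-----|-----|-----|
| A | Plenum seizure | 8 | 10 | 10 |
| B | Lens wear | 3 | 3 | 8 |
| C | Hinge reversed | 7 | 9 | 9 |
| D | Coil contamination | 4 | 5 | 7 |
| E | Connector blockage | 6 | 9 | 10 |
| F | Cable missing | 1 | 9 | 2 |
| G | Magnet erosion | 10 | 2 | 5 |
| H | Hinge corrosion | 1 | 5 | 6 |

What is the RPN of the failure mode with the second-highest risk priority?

567

RPN = Severity × Occurrence × Detection:
  A: 10 × 8 × 10 = 800
  B: 8 × 3 × 3 = 72
  C: 9 × 7 × 9 = 567
  D: 7 × 4 × 5 = 140
  E: 10 × 6 × 9 = 540
  F: 2 × 1 × 9 = 18
  G: 5 × 10 × 2 = 100
  H: 6 × 1 × 5 = 30
Sorted descending: 800, 567, 540, 140, 100, 72, 30, 18.
The second-highest RPN is 567 (C).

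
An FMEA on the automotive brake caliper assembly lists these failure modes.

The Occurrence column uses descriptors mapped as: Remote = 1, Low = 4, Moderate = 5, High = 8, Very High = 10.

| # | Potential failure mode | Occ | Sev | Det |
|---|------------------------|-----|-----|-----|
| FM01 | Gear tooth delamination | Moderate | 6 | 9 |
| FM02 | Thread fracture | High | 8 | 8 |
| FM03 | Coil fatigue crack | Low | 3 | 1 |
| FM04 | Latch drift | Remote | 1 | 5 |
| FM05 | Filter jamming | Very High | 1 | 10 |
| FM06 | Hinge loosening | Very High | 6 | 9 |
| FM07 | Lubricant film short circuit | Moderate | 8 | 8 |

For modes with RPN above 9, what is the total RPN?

RPN = Severity × Occurrence × Detection:
  FM01: 6 × 5 × 9 = 270
  FM02: 8 × 8 × 8 = 512
  FM03: 3 × 4 × 1 = 12
  FM04: 1 × 1 × 5 = 5
  FM05: 1 × 10 × 10 = 100
  FM06: 6 × 10 × 9 = 540
  FM07: 8 × 5 × 8 = 320
RPN > 9: FM01 (270), FM02 (512), FM03 (12), FM05 (100), FM06 (540), FM07 (320).
Sum: 270 + 512 + 12 + 100 + 540 + 320 = 1754.

1754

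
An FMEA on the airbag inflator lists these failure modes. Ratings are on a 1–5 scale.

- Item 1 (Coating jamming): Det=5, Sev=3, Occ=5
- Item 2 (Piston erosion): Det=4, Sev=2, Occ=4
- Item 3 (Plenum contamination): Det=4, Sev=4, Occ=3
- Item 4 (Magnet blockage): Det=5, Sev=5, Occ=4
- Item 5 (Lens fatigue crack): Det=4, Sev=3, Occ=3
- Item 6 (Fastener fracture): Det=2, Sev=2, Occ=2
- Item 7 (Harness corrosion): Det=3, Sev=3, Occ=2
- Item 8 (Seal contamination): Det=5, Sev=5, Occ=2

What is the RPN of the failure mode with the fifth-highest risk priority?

RPN = Severity × Occurrence × Detection:
  Item 1: 3 × 5 × 5 = 75
  Item 2: 2 × 4 × 4 = 32
  Item 3: 4 × 3 × 4 = 48
  Item 4: 5 × 4 × 5 = 100
  Item 5: 3 × 3 × 4 = 36
  Item 6: 2 × 2 × 2 = 8
  Item 7: 3 × 2 × 3 = 18
  Item 8: 5 × 2 × 5 = 50
Sorted descending: 100, 75, 50, 48, 36, 32, 18, 8.
The fifth-highest RPN is 36 (Item 5).

36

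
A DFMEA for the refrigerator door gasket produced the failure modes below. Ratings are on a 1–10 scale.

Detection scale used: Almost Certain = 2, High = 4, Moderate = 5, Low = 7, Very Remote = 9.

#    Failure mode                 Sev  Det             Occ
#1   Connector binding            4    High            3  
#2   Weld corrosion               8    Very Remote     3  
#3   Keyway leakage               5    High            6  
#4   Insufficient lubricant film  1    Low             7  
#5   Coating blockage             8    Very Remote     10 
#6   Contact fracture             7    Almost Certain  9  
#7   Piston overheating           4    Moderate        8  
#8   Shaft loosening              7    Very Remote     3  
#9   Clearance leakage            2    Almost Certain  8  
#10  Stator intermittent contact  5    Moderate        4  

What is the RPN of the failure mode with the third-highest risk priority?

189

RPN = Severity × Occurrence × Detection:
  #1: 4 × 3 × 4 = 48
  #2: 8 × 3 × 9 = 216
  #3: 5 × 6 × 4 = 120
  #4: 1 × 7 × 7 = 49
  #5: 8 × 10 × 9 = 720
  #6: 7 × 9 × 2 = 126
  #7: 4 × 8 × 5 = 160
  #8: 7 × 3 × 9 = 189
  #9: 2 × 8 × 2 = 32
  #10: 5 × 4 × 5 = 100
Sorted descending: 720, 216, 189, 160, 126, 120, 100, 49, 48, 32.
The third-highest RPN is 189 (#8).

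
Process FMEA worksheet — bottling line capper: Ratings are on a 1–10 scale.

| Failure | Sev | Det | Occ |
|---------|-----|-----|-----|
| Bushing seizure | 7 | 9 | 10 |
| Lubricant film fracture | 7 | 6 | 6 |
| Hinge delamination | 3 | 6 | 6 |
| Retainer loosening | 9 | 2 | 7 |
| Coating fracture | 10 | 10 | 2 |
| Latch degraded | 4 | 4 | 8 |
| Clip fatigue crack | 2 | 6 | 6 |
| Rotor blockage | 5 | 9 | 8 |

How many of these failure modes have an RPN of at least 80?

7

RPN = Severity × Occurrence × Detection:
  Bushing seizure: 7 × 10 × 9 = 630
  Lubricant film fracture: 7 × 6 × 6 = 252
  Hinge delamination: 3 × 6 × 6 = 108
  Retainer loosening: 9 × 7 × 2 = 126
  Coating fracture: 10 × 2 × 10 = 200
  Latch degraded: 4 × 8 × 4 = 128
  Clip fatigue crack: 2 × 6 × 6 = 72
  Rotor blockage: 5 × 8 × 9 = 360
Modes with RPN ≥ 80: Bushing seizure (630), Lubricant film fracture (252), Hinge delamination (108), Retainer loosening (126), Coating fracture (200), Latch degraded (128), Rotor blockage (360) → 7.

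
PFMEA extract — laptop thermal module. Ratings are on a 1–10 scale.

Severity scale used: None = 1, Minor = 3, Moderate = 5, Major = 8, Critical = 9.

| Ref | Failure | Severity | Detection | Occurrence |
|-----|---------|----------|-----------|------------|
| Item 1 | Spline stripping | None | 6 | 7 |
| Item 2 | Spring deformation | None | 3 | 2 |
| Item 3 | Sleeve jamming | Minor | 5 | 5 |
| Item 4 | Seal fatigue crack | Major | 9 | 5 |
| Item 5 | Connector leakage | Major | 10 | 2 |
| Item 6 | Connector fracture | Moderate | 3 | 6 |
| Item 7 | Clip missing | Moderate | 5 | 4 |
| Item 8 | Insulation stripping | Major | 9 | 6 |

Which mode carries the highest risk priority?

Item 8

RPN = Severity × Occurrence × Detection:
  Item 1: 1 × 7 × 6 = 42
  Item 2: 1 × 2 × 3 = 6
  Item 3: 3 × 5 × 5 = 75
  Item 4: 8 × 5 × 9 = 360
  Item 5: 8 × 2 × 10 = 160
  Item 6: 5 × 6 × 3 = 90
  Item 7: 5 × 4 × 5 = 100
  Item 8: 8 × 6 × 9 = 432
Highest RPN is 432 → Item 8.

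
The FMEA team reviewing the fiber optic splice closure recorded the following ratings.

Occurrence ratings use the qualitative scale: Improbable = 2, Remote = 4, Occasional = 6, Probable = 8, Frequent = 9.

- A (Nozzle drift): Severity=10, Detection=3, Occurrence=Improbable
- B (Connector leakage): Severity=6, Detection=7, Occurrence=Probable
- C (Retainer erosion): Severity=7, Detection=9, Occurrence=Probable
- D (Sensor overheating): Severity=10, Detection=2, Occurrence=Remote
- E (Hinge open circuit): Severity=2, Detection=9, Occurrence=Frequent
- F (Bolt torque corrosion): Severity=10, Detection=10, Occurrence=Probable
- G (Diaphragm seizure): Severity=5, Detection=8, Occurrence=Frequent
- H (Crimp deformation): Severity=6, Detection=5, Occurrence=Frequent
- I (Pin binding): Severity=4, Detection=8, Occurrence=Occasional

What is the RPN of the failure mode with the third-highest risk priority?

360

RPN = Severity × Occurrence × Detection:
  A: 10 × 2 × 3 = 60
  B: 6 × 8 × 7 = 336
  C: 7 × 8 × 9 = 504
  D: 10 × 4 × 2 = 80
  E: 2 × 9 × 9 = 162
  F: 10 × 8 × 10 = 800
  G: 5 × 9 × 8 = 360
  H: 6 × 9 × 5 = 270
  I: 4 × 6 × 8 = 192
Sorted descending: 800, 504, 360, 336, 270, 192, 162, 80, 60.
The third-highest RPN is 360 (G).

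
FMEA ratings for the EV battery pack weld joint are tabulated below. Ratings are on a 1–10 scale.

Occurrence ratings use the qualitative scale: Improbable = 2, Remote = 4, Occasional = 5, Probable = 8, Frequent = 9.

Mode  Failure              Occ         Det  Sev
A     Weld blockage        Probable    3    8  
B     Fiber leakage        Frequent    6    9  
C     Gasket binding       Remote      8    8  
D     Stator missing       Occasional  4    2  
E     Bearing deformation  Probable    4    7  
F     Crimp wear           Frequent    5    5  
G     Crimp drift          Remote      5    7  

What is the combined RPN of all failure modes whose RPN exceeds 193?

RPN = Severity × Occurrence × Detection:
  A: 8 × 8 × 3 = 192
  B: 9 × 9 × 6 = 486
  C: 8 × 4 × 8 = 256
  D: 2 × 5 × 4 = 40
  E: 7 × 8 × 4 = 224
  F: 5 × 9 × 5 = 225
  G: 7 × 4 × 5 = 140
RPN > 193: B (486), C (256), E (224), F (225).
Sum: 486 + 256 + 224 + 225 = 1191.

1191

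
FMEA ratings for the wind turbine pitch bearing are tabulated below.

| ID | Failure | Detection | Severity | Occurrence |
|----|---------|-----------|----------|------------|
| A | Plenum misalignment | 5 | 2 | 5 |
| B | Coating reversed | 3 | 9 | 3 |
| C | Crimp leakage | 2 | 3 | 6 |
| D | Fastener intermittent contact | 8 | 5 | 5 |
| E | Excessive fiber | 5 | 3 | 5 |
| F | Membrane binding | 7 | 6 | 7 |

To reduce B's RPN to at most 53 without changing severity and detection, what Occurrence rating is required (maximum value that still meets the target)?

1

B: S=9, O=3, D=3 → current RPN = 81.
Fixed product = 27. Need 27 × O ≤ 53, so O ≤ 53/27 = 1.96.
Maximum integer Occurrence rating = 1 (gives RPN 27; O=2 would give 54 > 53).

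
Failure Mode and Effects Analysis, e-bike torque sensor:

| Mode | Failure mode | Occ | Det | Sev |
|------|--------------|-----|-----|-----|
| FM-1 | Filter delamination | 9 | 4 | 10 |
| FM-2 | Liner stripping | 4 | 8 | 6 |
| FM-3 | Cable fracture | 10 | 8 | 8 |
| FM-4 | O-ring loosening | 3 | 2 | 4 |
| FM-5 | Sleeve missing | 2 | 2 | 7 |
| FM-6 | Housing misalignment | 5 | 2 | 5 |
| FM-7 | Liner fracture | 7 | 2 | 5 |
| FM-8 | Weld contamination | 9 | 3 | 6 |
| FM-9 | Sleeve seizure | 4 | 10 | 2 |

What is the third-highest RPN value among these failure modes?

192

RPN = Severity × Occurrence × Detection:
  FM-1: 10 × 9 × 4 = 360
  FM-2: 6 × 4 × 8 = 192
  FM-3: 8 × 10 × 8 = 640
  FM-4: 4 × 3 × 2 = 24
  FM-5: 7 × 2 × 2 = 28
  FM-6: 5 × 5 × 2 = 50
  FM-7: 5 × 7 × 2 = 70
  FM-8: 6 × 9 × 3 = 162
  FM-9: 2 × 4 × 10 = 80
Sorted descending: 640, 360, 192, 162, 80, 70, 50, 28, 24.
The third-highest RPN is 192 (FM-2).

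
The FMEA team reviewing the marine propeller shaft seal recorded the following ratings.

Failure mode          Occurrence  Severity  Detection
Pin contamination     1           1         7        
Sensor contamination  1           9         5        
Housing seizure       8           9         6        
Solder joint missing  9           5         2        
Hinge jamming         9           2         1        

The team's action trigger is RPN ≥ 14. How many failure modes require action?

RPN = Severity × Occurrence × Detection:
  Pin contamination: 1 × 1 × 7 = 7
  Sensor contamination: 9 × 1 × 5 = 45
  Housing seizure: 9 × 8 × 6 = 432
  Solder joint missing: 5 × 9 × 2 = 90
  Hinge jamming: 2 × 9 × 1 = 18
Modes with RPN ≥ 14: Sensor contamination (45), Housing seizure (432), Solder joint missing (90), Hinge jamming (18) → 4.

4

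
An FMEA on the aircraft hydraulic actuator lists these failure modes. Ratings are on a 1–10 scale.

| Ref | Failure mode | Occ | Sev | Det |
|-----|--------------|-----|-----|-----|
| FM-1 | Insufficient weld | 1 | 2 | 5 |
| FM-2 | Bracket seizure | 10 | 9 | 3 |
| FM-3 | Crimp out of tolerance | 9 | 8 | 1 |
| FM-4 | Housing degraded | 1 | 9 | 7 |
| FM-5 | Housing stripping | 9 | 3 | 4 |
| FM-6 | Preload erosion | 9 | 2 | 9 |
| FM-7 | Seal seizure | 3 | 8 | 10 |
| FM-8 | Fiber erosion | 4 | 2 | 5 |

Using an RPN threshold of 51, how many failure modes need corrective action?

RPN = Severity × Occurrence × Detection:
  FM-1: 2 × 1 × 5 = 10
  FM-2: 9 × 10 × 3 = 270
  FM-3: 8 × 9 × 1 = 72
  FM-4: 9 × 1 × 7 = 63
  FM-5: 3 × 9 × 4 = 108
  FM-6: 2 × 9 × 9 = 162
  FM-7: 8 × 3 × 10 = 240
  FM-8: 2 × 4 × 5 = 40
Modes with RPN ≥ 51: FM-2 (270), FM-3 (72), FM-4 (63), FM-5 (108), FM-6 (162), FM-7 (240) → 6.

6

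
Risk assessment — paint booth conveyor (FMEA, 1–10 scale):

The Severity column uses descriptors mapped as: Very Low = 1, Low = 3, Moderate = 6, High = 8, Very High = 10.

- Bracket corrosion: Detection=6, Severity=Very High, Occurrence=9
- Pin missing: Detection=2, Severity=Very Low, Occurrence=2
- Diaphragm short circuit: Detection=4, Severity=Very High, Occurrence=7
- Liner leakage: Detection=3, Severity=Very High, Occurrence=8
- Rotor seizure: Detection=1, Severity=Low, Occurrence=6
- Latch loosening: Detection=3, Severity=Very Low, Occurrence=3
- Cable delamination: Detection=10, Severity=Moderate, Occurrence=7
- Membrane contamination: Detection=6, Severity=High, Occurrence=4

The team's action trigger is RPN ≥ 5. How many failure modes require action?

RPN = Severity × Occurrence × Detection:
  Bracket corrosion: 10 × 9 × 6 = 540
  Pin missing: 1 × 2 × 2 = 4
  Diaphragm short circuit: 10 × 7 × 4 = 280
  Liner leakage: 10 × 8 × 3 = 240
  Rotor seizure: 3 × 6 × 1 = 18
  Latch loosening: 1 × 3 × 3 = 9
  Cable delamination: 6 × 7 × 10 = 420
  Membrane contamination: 8 × 4 × 6 = 192
Modes with RPN ≥ 5: Bracket corrosion (540), Diaphragm short circuit (280), Liner leakage (240), Rotor seizure (18), Latch loosening (9), Cable delamination (420), Membrane contamination (192) → 7.

7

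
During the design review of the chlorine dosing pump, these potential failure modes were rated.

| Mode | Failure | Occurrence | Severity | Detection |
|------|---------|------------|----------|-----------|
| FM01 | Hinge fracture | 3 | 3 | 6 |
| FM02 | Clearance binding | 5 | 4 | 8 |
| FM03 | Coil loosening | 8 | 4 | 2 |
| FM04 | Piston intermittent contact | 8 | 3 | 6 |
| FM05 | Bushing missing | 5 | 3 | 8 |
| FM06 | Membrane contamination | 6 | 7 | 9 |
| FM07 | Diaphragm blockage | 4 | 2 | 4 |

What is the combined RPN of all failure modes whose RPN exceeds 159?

RPN = Severity × Occurrence × Detection:
  FM01: 3 × 3 × 6 = 54
  FM02: 4 × 5 × 8 = 160
  FM03: 4 × 8 × 2 = 64
  FM04: 3 × 8 × 6 = 144
  FM05: 3 × 5 × 8 = 120
  FM06: 7 × 6 × 9 = 378
  FM07: 2 × 4 × 4 = 32
RPN > 159: FM02 (160), FM06 (378).
Sum: 160 + 378 = 538.

538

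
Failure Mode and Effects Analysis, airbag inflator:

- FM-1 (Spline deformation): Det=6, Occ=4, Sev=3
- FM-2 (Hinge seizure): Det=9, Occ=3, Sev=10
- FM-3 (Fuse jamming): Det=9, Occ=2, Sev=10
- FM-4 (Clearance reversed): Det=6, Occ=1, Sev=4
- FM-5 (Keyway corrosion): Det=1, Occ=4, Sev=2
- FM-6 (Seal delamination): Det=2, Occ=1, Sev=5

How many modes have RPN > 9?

5

RPN = Severity × Occurrence × Detection:
  FM-1: 3 × 4 × 6 = 72
  FM-2: 10 × 3 × 9 = 270
  FM-3: 10 × 2 × 9 = 180
  FM-4: 4 × 1 × 6 = 24
  FM-5: 2 × 4 × 1 = 8
  FM-6: 5 × 1 × 2 = 10
Modes with RPN > 9: FM-1 (72), FM-2 (270), FM-3 (180), FM-4 (24), FM-6 (10) → 5.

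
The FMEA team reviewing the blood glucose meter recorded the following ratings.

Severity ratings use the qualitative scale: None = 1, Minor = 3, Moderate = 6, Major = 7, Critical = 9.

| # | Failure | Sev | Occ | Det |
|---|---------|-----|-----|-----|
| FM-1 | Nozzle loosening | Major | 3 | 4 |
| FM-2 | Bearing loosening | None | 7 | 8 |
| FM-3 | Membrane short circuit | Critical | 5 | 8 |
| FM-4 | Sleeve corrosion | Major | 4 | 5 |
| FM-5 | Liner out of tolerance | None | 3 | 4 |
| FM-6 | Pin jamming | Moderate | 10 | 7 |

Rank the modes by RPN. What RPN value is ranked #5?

56

RPN = Severity × Occurrence × Detection:
  FM-1: 7 × 3 × 4 = 84
  FM-2: 1 × 7 × 8 = 56
  FM-3: 9 × 5 × 8 = 360
  FM-4: 7 × 4 × 5 = 140
  FM-5: 1 × 3 × 4 = 12
  FM-6: 6 × 10 × 7 = 420
Sorted descending: 420, 360, 140, 84, 56, 12.
The fifth-highest RPN is 56 (FM-2).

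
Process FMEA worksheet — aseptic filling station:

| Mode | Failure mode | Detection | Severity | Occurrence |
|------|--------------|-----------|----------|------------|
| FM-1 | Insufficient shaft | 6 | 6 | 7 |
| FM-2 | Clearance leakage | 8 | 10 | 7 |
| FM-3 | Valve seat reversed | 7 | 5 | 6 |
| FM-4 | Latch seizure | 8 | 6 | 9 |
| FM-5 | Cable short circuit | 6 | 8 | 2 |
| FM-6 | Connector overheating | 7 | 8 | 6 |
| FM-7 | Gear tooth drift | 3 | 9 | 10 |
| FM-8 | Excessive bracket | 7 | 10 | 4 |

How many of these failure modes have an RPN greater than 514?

1

RPN = Severity × Occurrence × Detection:
  FM-1: 6 × 7 × 6 = 252
  FM-2: 10 × 7 × 8 = 560
  FM-3: 5 × 6 × 7 = 210
  FM-4: 6 × 9 × 8 = 432
  FM-5: 8 × 2 × 6 = 96
  FM-6: 8 × 6 × 7 = 336
  FM-7: 9 × 10 × 3 = 270
  FM-8: 10 × 4 × 7 = 280
Modes with RPN > 514: FM-2 (560) → 1.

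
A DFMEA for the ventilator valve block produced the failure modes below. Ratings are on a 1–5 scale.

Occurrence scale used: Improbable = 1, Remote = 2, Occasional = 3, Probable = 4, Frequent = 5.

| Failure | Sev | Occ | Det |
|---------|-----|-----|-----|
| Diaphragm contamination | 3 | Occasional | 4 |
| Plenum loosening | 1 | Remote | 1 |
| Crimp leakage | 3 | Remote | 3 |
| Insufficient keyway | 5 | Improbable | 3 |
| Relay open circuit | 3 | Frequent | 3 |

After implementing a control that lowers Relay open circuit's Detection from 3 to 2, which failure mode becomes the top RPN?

Diaphragm contamination

RPN = Severity × Occurrence × Detection:
  Diaphragm contamination: 3 × 3 × 4 = 36
  Plenum loosening: 1 × 2 × 1 = 2
  Crimp leakage: 3 × 2 × 3 = 18
  Insufficient keyway: 5 × 1 × 3 = 15
  Relay open circuit: 3 × 5 × 3 = 45
After action: Relay open circuit → 3 × 5 × 2 = 30.
Revised RPNs: Diaphragm contamination=36, Relay open circuit=30, Crimp leakage=18, Insufficient keyway=15, Plenum loosening=2.
Highest is now Diaphragm contamination (36).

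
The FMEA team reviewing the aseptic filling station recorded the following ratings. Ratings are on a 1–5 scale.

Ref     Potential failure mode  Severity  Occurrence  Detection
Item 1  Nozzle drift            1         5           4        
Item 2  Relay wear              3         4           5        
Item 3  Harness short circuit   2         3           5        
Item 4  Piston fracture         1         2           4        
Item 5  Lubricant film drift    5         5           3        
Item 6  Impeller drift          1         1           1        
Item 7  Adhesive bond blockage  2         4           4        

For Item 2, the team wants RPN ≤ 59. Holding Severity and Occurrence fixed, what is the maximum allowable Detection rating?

4

Item 2: S=3, O=4, D=5 → current RPN = 60.
Fixed product = 12. Need 12 × D ≤ 59, so D ≤ 59/12 = 4.92.
Maximum integer Detection rating = 4 (gives RPN 48; D=5 would give 60 > 59).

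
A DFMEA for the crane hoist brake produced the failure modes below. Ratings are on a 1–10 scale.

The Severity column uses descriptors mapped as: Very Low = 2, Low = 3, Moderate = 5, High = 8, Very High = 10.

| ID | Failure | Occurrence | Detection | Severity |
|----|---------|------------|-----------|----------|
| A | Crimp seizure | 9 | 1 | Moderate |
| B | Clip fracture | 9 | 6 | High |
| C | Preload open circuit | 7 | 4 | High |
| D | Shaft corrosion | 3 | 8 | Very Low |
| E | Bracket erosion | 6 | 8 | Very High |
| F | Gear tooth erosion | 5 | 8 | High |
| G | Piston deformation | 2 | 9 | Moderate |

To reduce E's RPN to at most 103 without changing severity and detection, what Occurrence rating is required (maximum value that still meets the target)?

E: S=10, O=6, D=8 → current RPN = 480.
Fixed product = 80. Need 80 × O ≤ 103, so O ≤ 103/80 = 1.29.
Maximum integer Occurrence rating = 1 (gives RPN 80; O=2 would give 160 > 103).

1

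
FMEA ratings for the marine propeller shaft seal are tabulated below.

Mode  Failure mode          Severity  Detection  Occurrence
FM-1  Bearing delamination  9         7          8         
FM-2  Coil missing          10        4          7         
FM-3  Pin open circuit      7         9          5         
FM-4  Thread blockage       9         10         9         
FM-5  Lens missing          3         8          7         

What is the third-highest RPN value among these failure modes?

RPN = Severity × Occurrence × Detection:
  FM-1: 9 × 8 × 7 = 504
  FM-2: 10 × 7 × 4 = 280
  FM-3: 7 × 5 × 9 = 315
  FM-4: 9 × 9 × 10 = 810
  FM-5: 3 × 7 × 8 = 168
Sorted descending: 810, 504, 315, 280, 168.
The third-highest RPN is 315 (FM-3).

315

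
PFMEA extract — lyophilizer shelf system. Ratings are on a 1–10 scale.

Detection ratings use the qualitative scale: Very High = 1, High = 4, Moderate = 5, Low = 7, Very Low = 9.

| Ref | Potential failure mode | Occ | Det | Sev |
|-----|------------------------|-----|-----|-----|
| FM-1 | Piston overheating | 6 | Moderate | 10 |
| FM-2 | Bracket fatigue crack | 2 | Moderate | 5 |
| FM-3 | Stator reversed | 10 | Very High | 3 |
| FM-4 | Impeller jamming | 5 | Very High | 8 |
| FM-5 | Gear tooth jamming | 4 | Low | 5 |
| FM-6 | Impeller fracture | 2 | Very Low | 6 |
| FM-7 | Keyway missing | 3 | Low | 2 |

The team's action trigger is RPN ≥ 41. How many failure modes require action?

5

RPN = Severity × Occurrence × Detection:
  FM-1: 10 × 6 × 5 = 300
  FM-2: 5 × 2 × 5 = 50
  FM-3: 3 × 10 × 1 = 30
  FM-4: 8 × 5 × 1 = 40
  FM-5: 5 × 4 × 7 = 140
  FM-6: 6 × 2 × 9 = 108
  FM-7: 2 × 3 × 7 = 42
Modes with RPN ≥ 41: FM-1 (300), FM-2 (50), FM-5 (140), FM-6 (108), FM-7 (42) → 5.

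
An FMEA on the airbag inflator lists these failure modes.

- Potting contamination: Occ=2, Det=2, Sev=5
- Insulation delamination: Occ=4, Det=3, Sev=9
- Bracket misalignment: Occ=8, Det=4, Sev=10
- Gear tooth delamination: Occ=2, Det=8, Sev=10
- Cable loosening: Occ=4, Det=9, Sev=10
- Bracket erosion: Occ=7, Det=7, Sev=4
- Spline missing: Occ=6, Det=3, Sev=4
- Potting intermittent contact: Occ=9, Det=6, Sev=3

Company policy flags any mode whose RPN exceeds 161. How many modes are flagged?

4

RPN = Severity × Occurrence × Detection:
  Potting contamination: 5 × 2 × 2 = 20
  Insulation delamination: 9 × 4 × 3 = 108
  Bracket misalignment: 10 × 8 × 4 = 320
  Gear tooth delamination: 10 × 2 × 8 = 160
  Cable loosening: 10 × 4 × 9 = 360
  Bracket erosion: 4 × 7 × 7 = 196
  Spline missing: 4 × 6 × 3 = 72
  Potting intermittent contact: 3 × 9 × 6 = 162
Modes with RPN > 161: Bracket misalignment (320), Cable loosening (360), Bracket erosion (196), Potting intermittent contact (162) → 4.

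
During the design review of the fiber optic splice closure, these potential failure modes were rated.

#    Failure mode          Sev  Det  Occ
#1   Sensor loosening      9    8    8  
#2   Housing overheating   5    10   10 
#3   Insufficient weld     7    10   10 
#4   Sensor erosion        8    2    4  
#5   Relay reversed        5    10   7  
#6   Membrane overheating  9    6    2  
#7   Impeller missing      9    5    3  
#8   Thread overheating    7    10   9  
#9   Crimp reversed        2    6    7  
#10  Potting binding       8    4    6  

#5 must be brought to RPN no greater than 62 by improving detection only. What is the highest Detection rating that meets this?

#5: S=5, O=7, D=10 → current RPN = 350.
Fixed product = 35. Need 35 × D ≤ 62, so D ≤ 62/35 = 1.77.
Maximum integer Detection rating = 1 (gives RPN 35; D=2 would give 70 > 62).

1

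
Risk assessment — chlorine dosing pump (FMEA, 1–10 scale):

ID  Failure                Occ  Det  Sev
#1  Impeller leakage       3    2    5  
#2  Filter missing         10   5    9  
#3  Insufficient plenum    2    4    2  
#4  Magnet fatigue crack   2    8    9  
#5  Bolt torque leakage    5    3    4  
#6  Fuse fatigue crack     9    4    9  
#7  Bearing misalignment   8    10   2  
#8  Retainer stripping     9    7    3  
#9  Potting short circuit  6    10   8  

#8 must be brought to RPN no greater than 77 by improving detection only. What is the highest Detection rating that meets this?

#8: S=3, O=9, D=7 → current RPN = 189.
Fixed product = 27. Need 27 × D ≤ 77, so D ≤ 77/27 = 2.85.
Maximum integer Detection rating = 2 (gives RPN 54; D=3 would give 81 > 77).

2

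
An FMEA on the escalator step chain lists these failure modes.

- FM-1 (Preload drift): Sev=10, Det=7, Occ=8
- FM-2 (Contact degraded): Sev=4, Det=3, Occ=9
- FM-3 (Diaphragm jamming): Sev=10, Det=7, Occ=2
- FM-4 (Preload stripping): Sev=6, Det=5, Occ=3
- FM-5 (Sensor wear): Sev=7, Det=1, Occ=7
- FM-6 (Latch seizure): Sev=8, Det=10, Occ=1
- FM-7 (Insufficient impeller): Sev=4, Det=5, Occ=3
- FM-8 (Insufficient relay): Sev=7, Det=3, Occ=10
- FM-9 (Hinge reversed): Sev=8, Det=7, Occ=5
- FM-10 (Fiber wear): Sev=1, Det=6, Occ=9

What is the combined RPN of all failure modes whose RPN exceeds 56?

RPN = Severity × Occurrence × Detection:
  FM-1: 10 × 8 × 7 = 560
  FM-2: 4 × 9 × 3 = 108
  FM-3: 10 × 2 × 7 = 140
  FM-4: 6 × 3 × 5 = 90
  FM-5: 7 × 7 × 1 = 49
  FM-6: 8 × 1 × 10 = 80
  FM-7: 4 × 3 × 5 = 60
  FM-8: 7 × 10 × 3 = 210
  FM-9: 8 × 5 × 7 = 280
  FM-10: 1 × 9 × 6 = 54
RPN > 56: FM-1 (560), FM-2 (108), FM-3 (140), FM-4 (90), FM-6 (80), FM-7 (60), FM-8 (210), FM-9 (280).
Sum: 560 + 108 + 140 + 90 + 80 + 60 + 210 + 280 = 1528.

1528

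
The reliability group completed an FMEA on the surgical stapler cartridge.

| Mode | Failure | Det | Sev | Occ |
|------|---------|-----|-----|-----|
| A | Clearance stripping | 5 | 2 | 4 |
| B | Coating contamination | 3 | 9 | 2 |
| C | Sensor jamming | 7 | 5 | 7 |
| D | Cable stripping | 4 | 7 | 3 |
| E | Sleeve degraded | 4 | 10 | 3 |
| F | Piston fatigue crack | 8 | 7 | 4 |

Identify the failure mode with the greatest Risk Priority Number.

C

RPN = Severity × Occurrence × Detection:
  A: 2 × 4 × 5 = 40
  B: 9 × 2 × 3 = 54
  C: 5 × 7 × 7 = 245
  D: 7 × 3 × 4 = 84
  E: 10 × 3 × 4 = 120
  F: 7 × 4 × 8 = 224
Highest RPN is 245 → C.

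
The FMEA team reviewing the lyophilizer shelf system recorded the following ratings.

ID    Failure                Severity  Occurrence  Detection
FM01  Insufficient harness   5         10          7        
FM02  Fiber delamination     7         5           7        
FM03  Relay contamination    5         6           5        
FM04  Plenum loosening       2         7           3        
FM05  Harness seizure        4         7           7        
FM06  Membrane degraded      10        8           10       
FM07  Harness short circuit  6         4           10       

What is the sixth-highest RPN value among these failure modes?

RPN = Severity × Occurrence × Detection:
  FM01: 5 × 10 × 7 = 350
  FM02: 7 × 5 × 7 = 245
  FM03: 5 × 6 × 5 = 150
  FM04: 2 × 7 × 3 = 42
  FM05: 4 × 7 × 7 = 196
  FM06: 10 × 8 × 10 = 800
  FM07: 6 × 4 × 10 = 240
Sorted descending: 800, 350, 245, 240, 196, 150, 42.
The sixth-highest RPN is 150 (FM03).

150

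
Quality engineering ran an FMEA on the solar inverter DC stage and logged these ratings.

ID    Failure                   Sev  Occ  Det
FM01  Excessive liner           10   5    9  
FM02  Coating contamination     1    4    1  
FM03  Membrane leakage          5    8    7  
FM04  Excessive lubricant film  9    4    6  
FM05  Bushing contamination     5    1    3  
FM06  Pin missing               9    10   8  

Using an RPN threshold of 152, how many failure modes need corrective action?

RPN = Severity × Occurrence × Detection:
  FM01: 10 × 5 × 9 = 450
  FM02: 1 × 4 × 1 = 4
  FM03: 5 × 8 × 7 = 280
  FM04: 9 × 4 × 6 = 216
  FM05: 5 × 1 × 3 = 15
  FM06: 9 × 10 × 8 = 720
Modes with RPN ≥ 152: FM01 (450), FM03 (280), FM04 (216), FM06 (720) → 4.

4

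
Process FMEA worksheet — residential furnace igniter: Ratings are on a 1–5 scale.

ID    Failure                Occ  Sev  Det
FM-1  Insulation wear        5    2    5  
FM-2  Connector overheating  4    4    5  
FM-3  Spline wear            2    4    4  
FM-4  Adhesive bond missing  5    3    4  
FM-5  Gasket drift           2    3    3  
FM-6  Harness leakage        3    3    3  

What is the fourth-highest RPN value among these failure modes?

32

RPN = Severity × Occurrence × Detection:
  FM-1: 2 × 5 × 5 = 50
  FM-2: 4 × 4 × 5 = 80
  FM-3: 4 × 2 × 4 = 32
  FM-4: 3 × 5 × 4 = 60
  FM-5: 3 × 2 × 3 = 18
  FM-6: 3 × 3 × 3 = 27
Sorted descending: 80, 60, 50, 32, 27, 18.
The fourth-highest RPN is 32 (FM-3).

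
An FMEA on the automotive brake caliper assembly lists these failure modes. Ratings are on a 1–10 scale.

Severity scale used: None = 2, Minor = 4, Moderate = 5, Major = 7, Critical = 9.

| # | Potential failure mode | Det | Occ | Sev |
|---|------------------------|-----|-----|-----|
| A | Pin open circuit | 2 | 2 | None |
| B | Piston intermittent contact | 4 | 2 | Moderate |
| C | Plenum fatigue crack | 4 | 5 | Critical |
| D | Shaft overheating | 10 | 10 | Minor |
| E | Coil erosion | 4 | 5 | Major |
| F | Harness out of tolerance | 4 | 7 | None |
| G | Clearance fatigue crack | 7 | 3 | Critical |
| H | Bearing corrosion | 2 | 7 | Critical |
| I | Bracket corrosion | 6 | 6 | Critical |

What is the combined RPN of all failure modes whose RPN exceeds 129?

1233

RPN = Severity × Occurrence × Detection:
  A: 2 × 2 × 2 = 8
  B: 5 × 2 × 4 = 40
  C: 9 × 5 × 4 = 180
  D: 4 × 10 × 10 = 400
  E: 7 × 5 × 4 = 140
  F: 2 × 7 × 4 = 56
  G: 9 × 3 × 7 = 189
  H: 9 × 7 × 2 = 126
  I: 9 × 6 × 6 = 324
RPN > 129: C (180), D (400), E (140), G (189), I (324).
Sum: 180 + 400 + 140 + 189 + 324 = 1233.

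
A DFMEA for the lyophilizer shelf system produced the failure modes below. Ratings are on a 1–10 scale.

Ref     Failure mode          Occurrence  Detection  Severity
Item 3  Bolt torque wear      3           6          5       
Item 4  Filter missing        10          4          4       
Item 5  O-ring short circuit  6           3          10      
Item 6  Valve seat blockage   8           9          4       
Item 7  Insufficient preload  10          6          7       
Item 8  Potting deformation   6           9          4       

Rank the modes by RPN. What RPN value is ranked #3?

RPN = Severity × Occurrence × Detection:
  Item 3: 5 × 3 × 6 = 90
  Item 4: 4 × 10 × 4 = 160
  Item 5: 10 × 6 × 3 = 180
  Item 6: 4 × 8 × 9 = 288
  Item 7: 7 × 10 × 6 = 420
  Item 8: 4 × 6 × 9 = 216
Sorted descending: 420, 288, 216, 180, 160, 90.
The third-highest RPN is 216 (Item 8).

216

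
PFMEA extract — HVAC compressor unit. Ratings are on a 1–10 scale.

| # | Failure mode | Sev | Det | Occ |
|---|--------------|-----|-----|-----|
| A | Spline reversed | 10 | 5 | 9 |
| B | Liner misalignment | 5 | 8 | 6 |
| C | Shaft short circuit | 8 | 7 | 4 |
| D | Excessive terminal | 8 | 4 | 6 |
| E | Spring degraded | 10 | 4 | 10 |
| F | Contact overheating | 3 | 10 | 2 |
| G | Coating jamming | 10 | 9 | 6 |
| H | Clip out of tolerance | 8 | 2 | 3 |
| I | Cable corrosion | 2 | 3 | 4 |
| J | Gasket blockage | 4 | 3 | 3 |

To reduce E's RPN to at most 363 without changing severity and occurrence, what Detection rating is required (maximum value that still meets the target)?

3

E: S=10, O=10, D=4 → current RPN = 400.
Fixed product = 100. Need 100 × D ≤ 363, so D ≤ 363/100 = 3.63.
Maximum integer Detection rating = 3 (gives RPN 300; D=4 would give 400 > 363).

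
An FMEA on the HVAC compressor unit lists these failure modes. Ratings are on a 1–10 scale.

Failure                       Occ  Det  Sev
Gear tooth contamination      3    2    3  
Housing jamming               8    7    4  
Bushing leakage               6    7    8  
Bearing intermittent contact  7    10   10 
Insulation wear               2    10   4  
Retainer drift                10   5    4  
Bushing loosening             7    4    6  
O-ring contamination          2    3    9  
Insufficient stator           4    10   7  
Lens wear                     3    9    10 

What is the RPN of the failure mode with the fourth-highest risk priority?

RPN = Severity × Occurrence × Detection:
  Gear tooth contamination: 3 × 3 × 2 = 18
  Housing jamming: 4 × 8 × 7 = 224
  Bushing leakage: 8 × 6 × 7 = 336
  Bearing intermittent contact: 10 × 7 × 10 = 700
  Insulation wear: 4 × 2 × 10 = 80
  Retainer drift: 4 × 10 × 5 = 200
  Bushing loosening: 6 × 7 × 4 = 168
  O-ring contamination: 9 × 2 × 3 = 54
  Insufficient stator: 7 × 4 × 10 = 280
  Lens wear: 10 × 3 × 9 = 270
Sorted descending: 700, 336, 280, 270, 224, 200, 168, 80, 54, 18.
The fourth-highest RPN is 270 (Lens wear).

270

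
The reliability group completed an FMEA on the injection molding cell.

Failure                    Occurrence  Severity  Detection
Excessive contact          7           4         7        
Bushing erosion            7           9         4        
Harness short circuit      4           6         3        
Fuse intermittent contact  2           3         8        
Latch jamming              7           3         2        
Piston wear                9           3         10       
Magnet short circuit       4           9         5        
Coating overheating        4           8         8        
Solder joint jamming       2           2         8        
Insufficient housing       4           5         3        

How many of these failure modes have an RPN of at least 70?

6

RPN = Severity × Occurrence × Detection:
  Excessive contact: 4 × 7 × 7 = 196
  Bushing erosion: 9 × 7 × 4 = 252
  Harness short circuit: 6 × 4 × 3 = 72
  Fuse intermittent contact: 3 × 2 × 8 = 48
  Latch jamming: 3 × 7 × 2 = 42
  Piston wear: 3 × 9 × 10 = 270
  Magnet short circuit: 9 × 4 × 5 = 180
  Coating overheating: 8 × 4 × 8 = 256
  Solder joint jamming: 2 × 2 × 8 = 32
  Insufficient housing: 5 × 4 × 3 = 60
Modes with RPN ≥ 70: Excessive contact (196), Bushing erosion (252), Harness short circuit (72), Piston wear (270), Magnet short circuit (180), Coating overheating (256) → 6.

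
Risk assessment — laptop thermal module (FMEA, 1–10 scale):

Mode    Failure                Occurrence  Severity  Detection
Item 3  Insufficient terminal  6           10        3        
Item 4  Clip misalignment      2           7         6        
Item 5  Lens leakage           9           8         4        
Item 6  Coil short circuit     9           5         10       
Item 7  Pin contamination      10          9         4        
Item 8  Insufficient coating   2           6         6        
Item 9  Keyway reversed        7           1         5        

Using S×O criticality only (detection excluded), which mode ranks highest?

Item 7

Criticality = Severity × Occurrence:
  Item 3: 10 × 6 = 60
  Item 4: 7 × 2 = 14
  Item 5: 8 × 9 = 72
  Item 6: 5 × 9 = 45
  Item 7: 9 × 10 = 90
  Item 8: 6 × 2 = 12
  Item 9: 1 × 7 = 7
Highest criticality is 90 → Item 7.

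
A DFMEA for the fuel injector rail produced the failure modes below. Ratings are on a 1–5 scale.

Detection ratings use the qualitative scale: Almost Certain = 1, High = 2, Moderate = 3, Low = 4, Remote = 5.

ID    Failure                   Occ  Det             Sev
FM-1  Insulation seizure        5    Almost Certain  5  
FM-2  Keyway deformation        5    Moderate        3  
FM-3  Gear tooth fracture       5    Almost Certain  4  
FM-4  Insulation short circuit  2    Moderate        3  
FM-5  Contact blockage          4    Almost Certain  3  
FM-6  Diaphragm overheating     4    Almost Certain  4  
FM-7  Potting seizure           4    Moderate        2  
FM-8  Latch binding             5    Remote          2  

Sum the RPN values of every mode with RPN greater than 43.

RPN = Severity × Occurrence × Detection:
  FM-1: 5 × 5 × 1 = 25
  FM-2: 3 × 5 × 3 = 45
  FM-3: 4 × 5 × 1 = 20
  FM-4: 3 × 2 × 3 = 18
  FM-5: 3 × 4 × 1 = 12
  FM-6: 4 × 4 × 1 = 16
  FM-7: 2 × 4 × 3 = 24
  FM-8: 2 × 5 × 5 = 50
RPN > 43: FM-2 (45), FM-8 (50).
Sum: 45 + 50 = 95.

95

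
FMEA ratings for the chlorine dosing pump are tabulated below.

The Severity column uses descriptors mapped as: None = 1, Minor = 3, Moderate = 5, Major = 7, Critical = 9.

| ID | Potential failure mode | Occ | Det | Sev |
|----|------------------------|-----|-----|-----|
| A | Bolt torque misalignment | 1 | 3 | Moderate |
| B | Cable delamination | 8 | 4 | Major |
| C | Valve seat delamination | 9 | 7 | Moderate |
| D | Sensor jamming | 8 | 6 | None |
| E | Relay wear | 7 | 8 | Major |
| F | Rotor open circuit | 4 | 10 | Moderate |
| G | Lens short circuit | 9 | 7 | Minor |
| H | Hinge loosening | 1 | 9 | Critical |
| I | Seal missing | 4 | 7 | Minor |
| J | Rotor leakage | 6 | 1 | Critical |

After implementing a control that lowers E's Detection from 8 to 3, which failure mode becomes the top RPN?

C

RPN = Severity × Occurrence × Detection:
  A: 5 × 1 × 3 = 15
  B: 7 × 8 × 4 = 224
  C: 5 × 9 × 7 = 315
  D: 1 × 8 × 6 = 48
  E: 7 × 7 × 8 = 392
  F: 5 × 4 × 10 = 200
  G: 3 × 9 × 7 = 189
  H: 9 × 1 × 9 = 81
  I: 3 × 4 × 7 = 84
  J: 9 × 6 × 1 = 54
After action: E → 7 × 7 × 3 = 147.
Revised RPNs: C=315, B=224, F=200, G=189, E=147, I=84, H=81, J=54, D=48, A=15.
Highest is now C (315).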